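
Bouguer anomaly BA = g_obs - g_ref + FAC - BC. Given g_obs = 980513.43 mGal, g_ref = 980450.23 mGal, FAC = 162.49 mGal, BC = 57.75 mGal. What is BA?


BA = g_obs - g_ref + FAC - BC
= 980513.43 - 980450.23 + 162.49 - 57.75
= 167.94 mGal

167.94


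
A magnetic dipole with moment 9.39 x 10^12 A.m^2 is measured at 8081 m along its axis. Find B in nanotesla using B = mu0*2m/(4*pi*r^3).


m = 9.39 x 10^12 = 9390000000000 A.m^2
2m = 18780000000000 A.m^2
r^3 = 8081^3 = 527709995441
B = (4pi*10^-7) * 18780000000000 / (4*pi * 527709995441) * 1e9
= 23599644.013767 / 6631399379613.4 * 1e9
= 3558.7728 nT

3558.7728


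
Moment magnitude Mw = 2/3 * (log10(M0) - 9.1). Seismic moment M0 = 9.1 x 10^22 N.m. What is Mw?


log10(M0) = log10(9.1 x 10^22) = 22.959
Mw = 2/3 * (22.959 - 9.1)
= 2/3 * 13.859
= 9.24

9.24


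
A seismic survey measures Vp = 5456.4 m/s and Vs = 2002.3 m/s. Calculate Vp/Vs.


Vp/Vs = 5456.4 / 2002.3
= 2.7251

2.7251


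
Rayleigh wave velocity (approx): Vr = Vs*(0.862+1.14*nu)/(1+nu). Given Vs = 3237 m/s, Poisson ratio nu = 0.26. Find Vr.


Numerator factor = 0.862 + 1.14*0.26 = 1.1584
Denominator = 1 + 0.26 = 1.26
Vr = 3237 * 1.1584 / 1.26 = 2975.98 m/s

2975.98


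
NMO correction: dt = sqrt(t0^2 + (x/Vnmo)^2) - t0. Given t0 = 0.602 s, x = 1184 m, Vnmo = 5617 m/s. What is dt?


x/Vnmo = 1184/5617 = 0.210789
(x/Vnmo)^2 = 0.044432
t0^2 = 0.362404
sqrt(0.362404 + 0.044432) = 0.637837
dt = 0.637837 - 0.602 = 0.035837

0.035837


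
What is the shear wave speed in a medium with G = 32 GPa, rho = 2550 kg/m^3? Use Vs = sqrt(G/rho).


Convert G to Pa: G = 32e9 Pa
Compute G/rho = 32e9 / 2550 = 12549019.6078
Vs = sqrt(12549019.6078) = 3542.46 m/s

3542.46


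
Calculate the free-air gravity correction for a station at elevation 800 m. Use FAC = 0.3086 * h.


FAC = 0.3086 * h
= 0.3086 * 800
= 246.88 mGal

246.88


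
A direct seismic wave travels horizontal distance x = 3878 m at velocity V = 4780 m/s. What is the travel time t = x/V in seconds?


t = x / V
= 3878 / 4780
= 0.8113 s

0.8113


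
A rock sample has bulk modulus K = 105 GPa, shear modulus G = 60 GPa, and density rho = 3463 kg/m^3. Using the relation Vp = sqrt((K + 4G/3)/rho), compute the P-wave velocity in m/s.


First compute the effective modulus:
K + 4G/3 = 105e9 + 4*60e9/3 = 185000000000.0 Pa
Then divide by density:
185000000000.0 / 3463 = 53421888.536 Pa/(kg/m^3)
Take the square root:
Vp = sqrt(53421888.536) = 7309.03 m/s

7309.03


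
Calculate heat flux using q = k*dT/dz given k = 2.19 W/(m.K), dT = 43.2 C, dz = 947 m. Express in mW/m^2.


q = k * dT / dz * 1000
= 2.19 * 43.2 / 947 * 1000
= 0.099903 * 1000
= 99.9029 mW/m^2

99.9029


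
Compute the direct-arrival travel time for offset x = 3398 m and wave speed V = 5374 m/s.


t = x / V
= 3398 / 5374
= 0.6323 s

0.6323


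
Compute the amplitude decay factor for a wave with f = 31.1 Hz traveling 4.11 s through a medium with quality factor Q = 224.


pi*f*t/Q = pi*31.1*4.11/224 = 1.792685
A/A0 = exp(-1.792685) = 0.166512

0.166512


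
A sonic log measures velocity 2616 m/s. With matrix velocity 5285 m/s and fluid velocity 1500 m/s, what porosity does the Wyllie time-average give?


1/V - 1/Vm = 1/2616 - 1/5285 = 0.00019305
1/Vf - 1/Vm = 1/1500 - 1/5285 = 0.00047745
phi = 0.00019305 / 0.00047745 = 0.4043

0.4043


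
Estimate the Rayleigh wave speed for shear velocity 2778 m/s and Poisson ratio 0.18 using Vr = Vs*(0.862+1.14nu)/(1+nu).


Numerator factor = 0.862 + 1.14*0.18 = 1.0672
Denominator = 1 + 0.18 = 1.18
Vr = 2778 * 1.0672 / 1.18 = 2512.44 m/s

2512.44


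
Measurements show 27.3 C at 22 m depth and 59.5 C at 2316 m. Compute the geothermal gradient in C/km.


dT = 59.5 - 27.3 = 32.2 C
dz = 2316 - 22 = 2294 m
gradient = dT/dz * 1000 = 32.2/2294 * 1000 = 14.0366 C/km

14.0366


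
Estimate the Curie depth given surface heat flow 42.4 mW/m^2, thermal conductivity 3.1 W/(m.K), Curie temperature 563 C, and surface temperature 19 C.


T_Curie - T_surf = 563 - 19 = 544 C
Convert q to W/m^2: 42.4 mW/m^2 = 0.0424 W/m^2
d = 544 * 3.1 / 0.0424 = 39773.58 m

39773.58


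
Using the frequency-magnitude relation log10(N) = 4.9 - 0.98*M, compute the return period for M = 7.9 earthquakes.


log10(N) = 4.9 - 0.98*7.9 = -2.842
N = 10^-2.842 = 0.001439
T = 1/N = 1/0.001439 = 695.0243 years

695.0243


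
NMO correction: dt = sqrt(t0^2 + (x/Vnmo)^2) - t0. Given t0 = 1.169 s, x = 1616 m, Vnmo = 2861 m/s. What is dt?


x/Vnmo = 1616/2861 = 0.564837
(x/Vnmo)^2 = 0.319041
t0^2 = 1.366561
sqrt(1.366561 + 0.319041) = 1.298308
dt = 1.298308 - 1.169 = 0.129308

0.129308


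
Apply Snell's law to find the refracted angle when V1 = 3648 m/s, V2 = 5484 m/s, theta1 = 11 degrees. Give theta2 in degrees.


sin(theta1) = sin(11 deg) = 0.190809
sin(theta2) = V2/V1 * sin(theta1) = 5484/3648 * 0.190809 = 0.286841
theta2 = arcsin(0.286841) = 16.6689 degrees

16.6689


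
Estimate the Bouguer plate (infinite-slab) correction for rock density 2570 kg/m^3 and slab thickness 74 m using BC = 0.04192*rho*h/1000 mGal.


BC = 0.04192 * rho * h / 1000
= 0.04192 * 2570 * 74 / 1000
= 7.9723 mGal

7.9723


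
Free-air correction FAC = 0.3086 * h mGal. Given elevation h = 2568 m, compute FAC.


FAC = 0.3086 * h
= 0.3086 * 2568
= 792.4848 mGal

792.4848


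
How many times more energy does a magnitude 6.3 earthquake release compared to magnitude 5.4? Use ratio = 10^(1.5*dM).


M2 - M1 = 6.3 - 5.4 = 0.9
1.5 * 0.9 = 1.35
ratio = 10^1.35 = 22.39

22.39


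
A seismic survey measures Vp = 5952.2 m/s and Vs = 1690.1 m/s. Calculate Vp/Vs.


Vp/Vs = 5952.2 / 1690.1
= 3.5218

3.5218


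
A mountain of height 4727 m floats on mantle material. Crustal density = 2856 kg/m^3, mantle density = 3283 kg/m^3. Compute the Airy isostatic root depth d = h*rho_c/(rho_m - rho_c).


rho_m - rho_c = 3283 - 2856 = 427
d = 4727 * 2856 / 427
= 13500312 / 427
= 31616.66 m

31616.66


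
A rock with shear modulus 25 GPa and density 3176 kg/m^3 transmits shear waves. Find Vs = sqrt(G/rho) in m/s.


Convert G to Pa: G = 25e9 Pa
Compute G/rho = 25e9 / 3176 = 7871536.5239
Vs = sqrt(7871536.5239) = 2805.63 m/s

2805.63


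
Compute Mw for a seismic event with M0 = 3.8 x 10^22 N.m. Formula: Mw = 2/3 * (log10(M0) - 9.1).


log10(M0) = log10(3.8 x 10^22) = 22.5798
Mw = 2/3 * (22.5798 - 9.1)
= 2/3 * 13.4798
= 8.99

8.99


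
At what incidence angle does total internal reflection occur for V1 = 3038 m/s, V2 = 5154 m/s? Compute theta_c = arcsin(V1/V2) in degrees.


V1/V2 = 3038/5154 = 0.589445
theta_c = arcsin(0.589445) = 36.1176 degrees

36.1176


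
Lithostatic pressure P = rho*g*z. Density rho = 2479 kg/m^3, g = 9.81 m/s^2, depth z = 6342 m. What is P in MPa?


P = rho * g * z / 1e6
= 2479 * 9.81 * 6342 / 1e6
= 154231034.58 / 1e6
= 154.231 MPa

154.231


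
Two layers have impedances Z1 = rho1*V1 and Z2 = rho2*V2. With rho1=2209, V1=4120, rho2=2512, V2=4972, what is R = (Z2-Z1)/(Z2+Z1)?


Z1 = 2209 * 4120 = 9101080
Z2 = 2512 * 4972 = 12489664
R = (12489664 - 9101080) / (12489664 + 9101080) = 3388584 / 21590744 = 0.1569

0.1569


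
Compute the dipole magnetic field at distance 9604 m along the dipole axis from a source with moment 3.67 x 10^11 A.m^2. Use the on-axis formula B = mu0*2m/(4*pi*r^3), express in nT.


m = 3.67 x 10^11 = 367000000000 A.m^2
2m = 734000000000 A.m^2
r^3 = 9604^3 = 885842380864
B = (4pi*10^-7) * 734000000000 / (4*pi * 885842380864) * 1e9
= 922371.603094 / 11131823663843.34 * 1e9
= 82.859 nT

82.859


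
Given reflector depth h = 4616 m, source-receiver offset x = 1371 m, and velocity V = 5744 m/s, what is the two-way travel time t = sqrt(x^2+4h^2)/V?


x^2 + 4h^2 = 1371^2 + 4*4616^2 = 1879641 + 85229824 = 87109465
sqrt(87109465) = 9333.2451
t = 9333.2451 / 5744 = 1.6249 s

1.6249


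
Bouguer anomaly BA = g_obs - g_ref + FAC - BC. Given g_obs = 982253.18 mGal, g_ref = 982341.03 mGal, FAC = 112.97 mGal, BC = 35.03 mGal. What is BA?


BA = g_obs - g_ref + FAC - BC
= 982253.18 - 982341.03 + 112.97 - 35.03
= -9.91 mGal

-9.91


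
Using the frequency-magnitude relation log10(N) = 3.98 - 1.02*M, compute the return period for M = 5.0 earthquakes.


log10(N) = 3.98 - 1.02*5.0 = -1.12
N = 10^-1.12 = 0.075858
T = 1/N = 1/0.075858 = 13.1826 years

13.1826


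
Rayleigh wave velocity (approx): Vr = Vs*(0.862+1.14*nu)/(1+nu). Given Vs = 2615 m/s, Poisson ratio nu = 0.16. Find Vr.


Numerator factor = 0.862 + 1.14*0.16 = 1.0444
Denominator = 1 + 0.16 = 1.16
Vr = 2615 * 1.0444 / 1.16 = 2354.4 m/s

2354.4


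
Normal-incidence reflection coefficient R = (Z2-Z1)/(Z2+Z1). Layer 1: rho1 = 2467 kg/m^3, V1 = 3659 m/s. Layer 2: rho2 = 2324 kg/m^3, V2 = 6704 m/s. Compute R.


Z1 = 2467 * 3659 = 9026753
Z2 = 2324 * 6704 = 15580096
R = (15580096 - 9026753) / (15580096 + 9026753) = 6553343 / 24606849 = 0.2663

0.2663


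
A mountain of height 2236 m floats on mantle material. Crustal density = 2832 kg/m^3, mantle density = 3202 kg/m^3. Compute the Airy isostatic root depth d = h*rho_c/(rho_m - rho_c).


rho_m - rho_c = 3202 - 2832 = 370
d = 2236 * 2832 / 370
= 6332352 / 370
= 17114.46 m

17114.46


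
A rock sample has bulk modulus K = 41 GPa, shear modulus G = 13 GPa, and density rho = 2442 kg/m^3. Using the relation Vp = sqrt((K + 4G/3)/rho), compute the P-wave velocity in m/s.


First compute the effective modulus:
K + 4G/3 = 41e9 + 4*13e9/3 = 58333333333.33 Pa
Then divide by density:
58333333333.33 / 2442 = 23887523.8875 Pa/(kg/m^3)
Take the square root:
Vp = sqrt(23887523.8875) = 4887.49 m/s

4887.49


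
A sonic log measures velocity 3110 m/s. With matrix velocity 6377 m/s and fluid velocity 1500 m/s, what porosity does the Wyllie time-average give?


1/V - 1/Vm = 1/3110 - 1/6377 = 0.00016473
1/Vf - 1/Vm = 1/1500 - 1/6377 = 0.00050985
phi = 0.00016473 / 0.00050985 = 0.3231

0.3231


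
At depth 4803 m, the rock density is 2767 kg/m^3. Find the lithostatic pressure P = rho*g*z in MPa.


P = rho * g * z / 1e6
= 2767 * 9.81 * 4803 / 1e6
= 130373928.81 / 1e6
= 130.3739 MPa

130.3739


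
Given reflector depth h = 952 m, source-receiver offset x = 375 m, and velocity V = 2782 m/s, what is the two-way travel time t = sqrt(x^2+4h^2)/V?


x^2 + 4h^2 = 375^2 + 4*952^2 = 140625 + 3625216 = 3765841
sqrt(3765841) = 1940.5775
t = 1940.5775 / 2782 = 0.6975 s

0.6975


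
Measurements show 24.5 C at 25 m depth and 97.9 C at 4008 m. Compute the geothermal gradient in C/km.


dT = 97.9 - 24.5 = 73.4 C
dz = 4008 - 25 = 3983 m
gradient = dT/dz * 1000 = 73.4/3983 * 1000 = 18.4283 C/km

18.4283


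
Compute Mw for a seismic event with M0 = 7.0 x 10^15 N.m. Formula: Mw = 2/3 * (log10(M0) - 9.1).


log10(M0) = log10(7.0 x 10^15) = 15.8451
Mw = 2/3 * (15.8451 - 9.1)
= 2/3 * 6.7451
= 4.5

4.5


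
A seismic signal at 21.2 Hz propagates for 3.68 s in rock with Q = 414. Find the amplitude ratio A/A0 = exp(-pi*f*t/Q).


pi*f*t/Q = pi*21.2*3.68/414 = 0.592016
A/A0 = exp(-0.592016) = 0.553211

0.553211


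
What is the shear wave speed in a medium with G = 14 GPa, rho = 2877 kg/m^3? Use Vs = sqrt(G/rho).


Convert G to Pa: G = 14e9 Pa
Compute G/rho = 14e9 / 2877 = 4866180.0487
Vs = sqrt(4866180.0487) = 2205.94 m/s

2205.94


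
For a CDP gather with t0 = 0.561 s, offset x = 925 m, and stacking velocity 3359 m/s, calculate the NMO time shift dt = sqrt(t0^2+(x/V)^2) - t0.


x/Vnmo = 925/3359 = 0.27538
(x/Vnmo)^2 = 0.075834
t0^2 = 0.314721
sqrt(0.314721 + 0.075834) = 0.624944
dt = 0.624944 - 0.561 = 0.063944

0.063944


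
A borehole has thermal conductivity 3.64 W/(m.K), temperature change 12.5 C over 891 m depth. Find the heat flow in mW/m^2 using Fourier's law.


q = k * dT / dz * 1000
= 3.64 * 12.5 / 891 * 1000
= 0.051066 * 1000
= 51.0662 mW/m^2

51.0662


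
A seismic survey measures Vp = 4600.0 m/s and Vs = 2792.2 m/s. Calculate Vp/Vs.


Vp/Vs = 4600.0 / 2792.2
= 1.6474

1.6474


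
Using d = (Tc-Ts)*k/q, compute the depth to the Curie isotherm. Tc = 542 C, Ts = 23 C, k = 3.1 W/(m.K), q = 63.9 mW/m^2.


T_Curie - T_surf = 542 - 23 = 519 C
Convert q to W/m^2: 63.9 mW/m^2 = 0.0639 W/m^2
d = 519 * 3.1 / 0.0639 = 25178.4 m

25178.4


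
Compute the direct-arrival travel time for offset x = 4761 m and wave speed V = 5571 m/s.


t = x / V
= 4761 / 5571
= 0.8546 s

0.8546


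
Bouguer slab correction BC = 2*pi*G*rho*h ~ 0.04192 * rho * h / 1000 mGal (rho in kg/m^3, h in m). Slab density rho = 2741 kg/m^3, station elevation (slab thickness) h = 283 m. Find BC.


BC = 0.04192 * rho * h / 1000
= 0.04192 * 2741 * 283 / 1000
= 32.5175 mGal

32.5175


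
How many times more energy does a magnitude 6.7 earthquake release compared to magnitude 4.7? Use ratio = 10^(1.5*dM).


M2 - M1 = 6.7 - 4.7 = 2.0
1.5 * 2.0 = 3.0
ratio = 10^3.0 = 1000.0

1000.0


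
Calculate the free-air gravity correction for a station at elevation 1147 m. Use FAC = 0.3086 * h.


FAC = 0.3086 * h
= 0.3086 * 1147
= 353.9642 mGal

353.9642


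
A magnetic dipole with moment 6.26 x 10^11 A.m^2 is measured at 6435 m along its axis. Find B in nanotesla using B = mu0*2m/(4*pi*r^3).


m = 6.26 x 10^11 = 626000000000 A.m^2
2m = 1252000000000 A.m^2
r^3 = 6435^3 = 266468362875
B = (4pi*10^-7) * 1252000000000 / (4*pi * 266468362875) * 1e9
= 1573309.600918 / 3348540204888.8 * 1e9
= 469.8494 nT

469.8494


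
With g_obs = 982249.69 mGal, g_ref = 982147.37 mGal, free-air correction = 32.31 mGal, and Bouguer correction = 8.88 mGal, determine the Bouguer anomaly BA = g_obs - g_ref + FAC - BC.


BA = g_obs - g_ref + FAC - BC
= 982249.69 - 982147.37 + 32.31 - 8.88
= 125.75 mGal

125.75


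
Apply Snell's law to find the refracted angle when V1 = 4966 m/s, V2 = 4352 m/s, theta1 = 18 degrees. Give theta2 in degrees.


sin(theta1) = sin(18 deg) = 0.309017
sin(theta2) = V2/V1 * sin(theta1) = 4352/4966 * 0.309017 = 0.27081
theta2 = arcsin(0.27081) = 15.7125 degrees

15.7125


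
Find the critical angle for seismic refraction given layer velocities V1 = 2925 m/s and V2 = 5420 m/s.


V1/V2 = 2925/5420 = 0.539668
theta_c = arcsin(0.539668) = 32.661 degrees

32.661


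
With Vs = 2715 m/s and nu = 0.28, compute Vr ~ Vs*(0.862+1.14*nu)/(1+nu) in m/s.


Numerator factor = 0.862 + 1.14*0.28 = 1.1812
Denominator = 1 + 0.28 = 1.28
Vr = 2715 * 1.1812 / 1.28 = 2505.44 m/s

2505.44


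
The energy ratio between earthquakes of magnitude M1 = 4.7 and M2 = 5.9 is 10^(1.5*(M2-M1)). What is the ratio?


M2 - M1 = 5.9 - 4.7 = 1.2
1.5 * 1.2 = 1.8
ratio = 10^1.8 = 63.1

63.1


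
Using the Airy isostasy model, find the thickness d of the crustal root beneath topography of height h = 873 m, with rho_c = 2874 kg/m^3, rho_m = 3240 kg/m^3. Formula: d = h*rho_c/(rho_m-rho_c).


rho_m - rho_c = 3240 - 2874 = 366
d = 873 * 2874 / 366
= 2509002 / 366
= 6855.2 m

6855.2


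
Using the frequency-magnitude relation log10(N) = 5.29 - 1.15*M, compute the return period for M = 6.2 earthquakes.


log10(N) = 5.29 - 1.15*6.2 = -1.84
N = 10^-1.84 = 0.014454
T = 1/N = 1/0.014454 = 69.1831 years

69.1831


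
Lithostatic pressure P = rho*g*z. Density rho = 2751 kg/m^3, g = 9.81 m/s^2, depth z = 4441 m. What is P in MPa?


P = rho * g * z / 1e6
= 2751 * 9.81 * 4441 / 1e6
= 119850643.71 / 1e6
= 119.8506 MPa

119.8506


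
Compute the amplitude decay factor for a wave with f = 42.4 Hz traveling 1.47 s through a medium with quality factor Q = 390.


pi*f*t/Q = pi*42.4*1.47/390 = 0.502075
A/A0 = exp(-0.502075) = 0.605274

0.605274


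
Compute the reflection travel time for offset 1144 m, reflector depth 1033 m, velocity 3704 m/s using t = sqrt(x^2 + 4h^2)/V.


x^2 + 4h^2 = 1144^2 + 4*1033^2 = 1308736 + 4268356 = 5577092
sqrt(5577092) = 2361.5868
t = 2361.5868 / 3704 = 0.6376 s

0.6376


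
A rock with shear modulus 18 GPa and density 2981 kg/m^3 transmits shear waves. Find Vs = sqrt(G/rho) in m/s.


Convert G to Pa: G = 18e9 Pa
Compute G/rho = 18e9 / 2981 = 6038242.2006
Vs = sqrt(6038242.2006) = 2457.28 m/s

2457.28


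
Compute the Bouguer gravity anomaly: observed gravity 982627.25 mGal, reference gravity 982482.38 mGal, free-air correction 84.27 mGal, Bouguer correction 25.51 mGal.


BA = g_obs - g_ref + FAC - BC
= 982627.25 - 982482.38 + 84.27 - 25.51
= 203.63 mGal

203.63


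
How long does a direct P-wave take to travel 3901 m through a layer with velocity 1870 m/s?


t = x / V
= 3901 / 1870
= 2.0861 s

2.0861


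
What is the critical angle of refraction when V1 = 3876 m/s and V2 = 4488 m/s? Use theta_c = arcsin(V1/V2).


V1/V2 = 3876/4488 = 0.863636
theta_c = arcsin(0.863636) = 59.7274 degrees

59.7274


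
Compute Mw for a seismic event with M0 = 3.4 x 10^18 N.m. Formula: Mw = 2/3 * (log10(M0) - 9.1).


log10(M0) = log10(3.4 x 10^18) = 18.5315
Mw = 2/3 * (18.5315 - 9.1)
= 2/3 * 9.4315
= 6.29

6.29


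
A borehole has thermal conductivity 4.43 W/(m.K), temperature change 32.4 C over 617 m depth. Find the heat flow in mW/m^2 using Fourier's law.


q = k * dT / dz * 1000
= 4.43 * 32.4 / 617 * 1000
= 0.232629 * 1000
= 232.6288 mW/m^2

232.6288


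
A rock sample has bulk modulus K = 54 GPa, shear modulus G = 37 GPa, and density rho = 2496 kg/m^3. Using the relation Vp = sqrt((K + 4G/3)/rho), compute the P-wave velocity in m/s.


First compute the effective modulus:
K + 4G/3 = 54e9 + 4*37e9/3 = 103333333333.33 Pa
Then divide by density:
103333333333.33 / 2496 = 41399572.6496 Pa/(kg/m^3)
Take the square root:
Vp = sqrt(41399572.6496) = 6434.25 m/s

6434.25


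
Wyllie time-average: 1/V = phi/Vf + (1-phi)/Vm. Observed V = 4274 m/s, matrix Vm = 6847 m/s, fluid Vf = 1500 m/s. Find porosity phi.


1/V - 1/Vm = 1/4274 - 1/6847 = 8.792e-05
1/Vf - 1/Vm = 1/1500 - 1/6847 = 0.00052062
phi = 8.792e-05 / 0.00052062 = 0.1689

0.1689


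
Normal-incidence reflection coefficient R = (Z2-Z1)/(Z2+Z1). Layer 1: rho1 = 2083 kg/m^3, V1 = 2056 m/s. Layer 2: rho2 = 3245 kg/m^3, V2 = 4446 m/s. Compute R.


Z1 = 2083 * 2056 = 4282648
Z2 = 3245 * 4446 = 14427270
R = (14427270 - 4282648) / (14427270 + 4282648) = 10144622 / 18709918 = 0.5422

0.5422


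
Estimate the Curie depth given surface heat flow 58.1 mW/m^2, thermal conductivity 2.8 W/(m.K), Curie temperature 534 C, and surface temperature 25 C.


T_Curie - T_surf = 534 - 25 = 509 C
Convert q to W/m^2: 58.1 mW/m^2 = 0.0581 W/m^2
d = 509 * 2.8 / 0.0581 = 24530.12 m

24530.12


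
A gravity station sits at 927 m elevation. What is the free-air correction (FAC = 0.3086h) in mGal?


FAC = 0.3086 * h
= 0.3086 * 927
= 286.0722 mGal

286.0722


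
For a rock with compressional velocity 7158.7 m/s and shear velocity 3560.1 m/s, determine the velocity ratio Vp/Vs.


Vp/Vs = 7158.7 / 3560.1
= 2.0108

2.0108


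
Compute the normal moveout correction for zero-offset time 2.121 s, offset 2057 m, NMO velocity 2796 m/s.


x/Vnmo = 2057/2796 = 0.735694
(x/Vnmo)^2 = 0.541245
t0^2 = 4.498641
sqrt(4.498641 + 0.541245) = 2.244969
dt = 2.244969 - 2.121 = 0.123969

0.123969


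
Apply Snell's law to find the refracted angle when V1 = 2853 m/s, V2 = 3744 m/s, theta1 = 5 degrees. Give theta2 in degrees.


sin(theta1) = sin(5 deg) = 0.087156
sin(theta2) = V2/V1 * sin(theta1) = 3744/2853 * 0.087156 = 0.114375
theta2 = arcsin(0.114375) = 6.5676 degrees

6.5676


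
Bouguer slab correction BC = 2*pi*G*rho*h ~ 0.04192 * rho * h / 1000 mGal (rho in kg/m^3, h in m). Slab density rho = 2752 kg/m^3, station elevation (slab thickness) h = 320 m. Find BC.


BC = 0.04192 * rho * h / 1000
= 0.04192 * 2752 * 320 / 1000
= 36.9164 mGal

36.9164


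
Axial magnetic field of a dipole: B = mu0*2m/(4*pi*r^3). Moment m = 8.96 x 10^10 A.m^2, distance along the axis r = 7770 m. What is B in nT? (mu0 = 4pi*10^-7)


m = 8.96 x 10^10 = 89600000000 A.m^2
2m = 179200000000 A.m^2
r^3 = 7770^3 = 469097433000
B = (4pi*10^-7) * 179200000000 / (4*pi * 469097433000) * 1e9
= 225189.361409 / 5894852197322.52 * 1e9
= 38.201 nT

38.201


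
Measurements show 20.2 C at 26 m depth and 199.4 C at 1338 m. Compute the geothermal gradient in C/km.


dT = 199.4 - 20.2 = 179.2 C
dz = 1338 - 26 = 1312 m
gradient = dT/dz * 1000 = 179.2/1312 * 1000 = 136.5854 C/km

136.5854


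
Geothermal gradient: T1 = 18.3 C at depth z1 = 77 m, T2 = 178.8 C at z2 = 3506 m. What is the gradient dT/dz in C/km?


dT = 178.8 - 18.3 = 160.5 C
dz = 3506 - 77 = 3429 m
gradient = dT/dz * 1000 = 160.5/3429 * 1000 = 46.8066 C/km

46.8066


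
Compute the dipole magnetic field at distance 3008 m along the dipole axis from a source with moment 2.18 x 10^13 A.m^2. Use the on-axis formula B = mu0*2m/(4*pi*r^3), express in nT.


m = 2.18 x 10^13 = 21800000000000 A.m^2
2m = 43600000000000 A.m^2
r^3 = 3008^3 = 27216576512
B = (4pi*10^-7) * 43600000000000 / (4*pi * 27216576512) * 1e9
= 54789375.878606 / 342013587303.85 * 1e9
= 160196.489 nT

160196.489


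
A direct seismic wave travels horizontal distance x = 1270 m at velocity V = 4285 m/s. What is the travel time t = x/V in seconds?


t = x / V
= 1270 / 4285
= 0.2964 s

0.2964


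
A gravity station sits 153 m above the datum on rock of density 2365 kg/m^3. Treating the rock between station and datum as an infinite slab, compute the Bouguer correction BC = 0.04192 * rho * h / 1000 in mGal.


BC = 0.04192 * rho * h / 1000
= 0.04192 * 2365 * 153 / 1000
= 15.1685 mGal

15.1685


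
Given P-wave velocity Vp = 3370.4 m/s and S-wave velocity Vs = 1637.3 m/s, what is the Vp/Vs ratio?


Vp/Vs = 3370.4 / 1637.3
= 2.0585

2.0585


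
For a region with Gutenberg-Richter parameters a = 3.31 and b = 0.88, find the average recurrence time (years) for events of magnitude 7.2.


log10(N) = 3.31 - 0.88*7.2 = -3.026
N = 10^-3.026 = 0.000942
T = 1/N = 1/0.000942 = 1061.6956 years

1061.6956


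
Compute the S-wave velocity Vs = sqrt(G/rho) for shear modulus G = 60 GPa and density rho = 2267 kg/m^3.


Convert G to Pa: G = 60e9 Pa
Compute G/rho = 60e9 / 2267 = 26466696.0741
Vs = sqrt(26466696.0741) = 5144.58 m/s

5144.58


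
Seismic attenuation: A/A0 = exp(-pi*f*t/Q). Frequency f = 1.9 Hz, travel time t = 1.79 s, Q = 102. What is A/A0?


pi*f*t/Q = pi*1.9*1.79/102 = 0.104751
A/A0 = exp(-0.104751) = 0.900549

0.900549


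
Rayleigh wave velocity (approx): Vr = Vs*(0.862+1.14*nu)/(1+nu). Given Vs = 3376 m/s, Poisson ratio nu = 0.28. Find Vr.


Numerator factor = 0.862 + 1.14*0.28 = 1.1812
Denominator = 1 + 0.28 = 1.28
Vr = 3376 * 1.1812 / 1.28 = 3115.41 m/s

3115.41


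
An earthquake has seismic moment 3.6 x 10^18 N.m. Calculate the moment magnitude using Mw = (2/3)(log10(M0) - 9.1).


log10(M0) = log10(3.6 x 10^18) = 18.5563
Mw = 2/3 * (18.5563 - 9.1)
= 2/3 * 9.4563
= 6.3

6.3


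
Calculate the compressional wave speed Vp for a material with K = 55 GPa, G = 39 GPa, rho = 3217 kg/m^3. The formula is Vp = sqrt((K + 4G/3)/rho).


First compute the effective modulus:
K + 4G/3 = 55e9 + 4*39e9/3 = 107000000000.0 Pa
Then divide by density:
107000000000.0 / 3217 = 33260801.9894 Pa/(kg/m^3)
Take the square root:
Vp = sqrt(33260801.9894) = 5767.22 m/s

5767.22


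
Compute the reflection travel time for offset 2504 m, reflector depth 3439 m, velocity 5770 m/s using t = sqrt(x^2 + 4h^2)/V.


x^2 + 4h^2 = 2504^2 + 4*3439^2 = 6270016 + 47306884 = 53576900
sqrt(53576900) = 7319.6243
t = 7319.6243 / 5770 = 1.2686 s

1.2686


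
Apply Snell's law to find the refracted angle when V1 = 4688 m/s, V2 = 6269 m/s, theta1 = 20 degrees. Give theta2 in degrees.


sin(theta1) = sin(20 deg) = 0.34202
sin(theta2) = V2/V1 * sin(theta1) = 6269/4688 * 0.34202 = 0.457364
theta2 = arcsin(0.457364) = 27.2172 degrees

27.2172


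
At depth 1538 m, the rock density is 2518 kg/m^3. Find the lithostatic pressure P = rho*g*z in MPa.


P = rho * g * z / 1e6
= 2518 * 9.81 * 1538 / 1e6
= 37991030.04 / 1e6
= 37.991 MPa

37.991


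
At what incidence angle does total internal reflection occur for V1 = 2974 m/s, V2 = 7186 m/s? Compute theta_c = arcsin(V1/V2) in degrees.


V1/V2 = 2974/7186 = 0.41386
theta_c = arcsin(0.41386) = 24.4476 degrees

24.4476


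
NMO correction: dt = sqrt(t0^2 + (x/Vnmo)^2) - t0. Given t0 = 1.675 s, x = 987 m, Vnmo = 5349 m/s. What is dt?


x/Vnmo = 987/5349 = 0.18452
(x/Vnmo)^2 = 0.034048
t0^2 = 2.805625
sqrt(2.805625 + 0.034048) = 1.685133
dt = 1.685133 - 1.675 = 0.010133

0.010133


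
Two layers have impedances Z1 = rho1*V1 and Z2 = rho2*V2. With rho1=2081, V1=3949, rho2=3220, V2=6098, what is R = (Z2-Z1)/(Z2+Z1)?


Z1 = 2081 * 3949 = 8217869
Z2 = 3220 * 6098 = 19635560
R = (19635560 - 8217869) / (19635560 + 8217869) = 11417691 / 27853429 = 0.4099

0.4099


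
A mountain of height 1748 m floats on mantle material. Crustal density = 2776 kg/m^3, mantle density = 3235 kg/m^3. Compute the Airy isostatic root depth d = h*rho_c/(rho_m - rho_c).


rho_m - rho_c = 3235 - 2776 = 459
d = 1748 * 2776 / 459
= 4852448 / 459
= 10571.78 m

10571.78


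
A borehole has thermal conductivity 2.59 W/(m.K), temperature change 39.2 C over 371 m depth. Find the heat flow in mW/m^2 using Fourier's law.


q = k * dT / dz * 1000
= 2.59 * 39.2 / 371 * 1000
= 0.27366 * 1000
= 273.6604 mW/m^2

273.6604


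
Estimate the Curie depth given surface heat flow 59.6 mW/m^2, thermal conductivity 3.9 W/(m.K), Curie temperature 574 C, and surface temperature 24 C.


T_Curie - T_surf = 574 - 24 = 550 C
Convert q to W/m^2: 59.6 mW/m^2 = 0.0596 W/m^2
d = 550 * 3.9 / 0.0596 = 35989.93 m

35989.93


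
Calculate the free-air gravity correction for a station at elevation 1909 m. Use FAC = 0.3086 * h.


FAC = 0.3086 * h
= 0.3086 * 1909
= 589.1174 mGal

589.1174


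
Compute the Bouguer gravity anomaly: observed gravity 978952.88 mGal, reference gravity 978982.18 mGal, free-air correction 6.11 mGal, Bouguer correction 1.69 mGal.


BA = g_obs - g_ref + FAC - BC
= 978952.88 - 978982.18 + 6.11 - 1.69
= -24.88 mGal

-24.88


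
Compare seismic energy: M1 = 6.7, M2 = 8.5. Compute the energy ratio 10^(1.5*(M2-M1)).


M2 - M1 = 8.5 - 6.7 = 1.8
1.5 * 1.8 = 2.7
ratio = 10^2.7 = 501.19

501.19


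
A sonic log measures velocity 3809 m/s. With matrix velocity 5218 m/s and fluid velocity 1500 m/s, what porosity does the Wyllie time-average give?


1/V - 1/Vm = 1/3809 - 1/5218 = 7.089e-05
1/Vf - 1/Vm = 1/1500 - 1/5218 = 0.00047502
phi = 7.089e-05 / 0.00047502 = 0.1492

0.1492


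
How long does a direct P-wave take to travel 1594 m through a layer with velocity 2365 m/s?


t = x / V
= 1594 / 2365
= 0.674 s

0.674


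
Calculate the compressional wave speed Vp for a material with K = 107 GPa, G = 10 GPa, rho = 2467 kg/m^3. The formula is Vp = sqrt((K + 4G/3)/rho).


First compute the effective modulus:
K + 4G/3 = 107e9 + 4*10e9/3 = 120333333333.33 Pa
Then divide by density:
120333333333.33 / 2467 = 48777192.2713 Pa/(kg/m^3)
Take the square root:
Vp = sqrt(48777192.2713) = 6984.07 m/s

6984.07


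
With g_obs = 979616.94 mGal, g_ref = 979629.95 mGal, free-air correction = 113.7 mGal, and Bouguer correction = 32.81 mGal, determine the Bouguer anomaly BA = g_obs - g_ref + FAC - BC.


BA = g_obs - g_ref + FAC - BC
= 979616.94 - 979629.95 + 113.7 - 32.81
= 67.88 mGal

67.88


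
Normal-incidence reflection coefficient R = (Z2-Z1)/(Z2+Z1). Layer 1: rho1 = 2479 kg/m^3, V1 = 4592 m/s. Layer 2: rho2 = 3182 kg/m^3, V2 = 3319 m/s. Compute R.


Z1 = 2479 * 4592 = 11383568
Z2 = 3182 * 3319 = 10561058
R = (10561058 - 11383568) / (10561058 + 11383568) = -822510 / 21944626 = -0.0375

-0.0375


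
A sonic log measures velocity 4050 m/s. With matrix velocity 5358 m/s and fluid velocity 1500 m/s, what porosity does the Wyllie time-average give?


1/V - 1/Vm = 1/4050 - 1/5358 = 6.028e-05
1/Vf - 1/Vm = 1/1500 - 1/5358 = 0.00048003
phi = 6.028e-05 / 0.00048003 = 0.1256

0.1256


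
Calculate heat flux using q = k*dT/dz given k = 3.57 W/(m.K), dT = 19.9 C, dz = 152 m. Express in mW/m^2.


q = k * dT / dz * 1000
= 3.57 * 19.9 / 152 * 1000
= 0.467388 * 1000
= 467.3882 mW/m^2

467.3882


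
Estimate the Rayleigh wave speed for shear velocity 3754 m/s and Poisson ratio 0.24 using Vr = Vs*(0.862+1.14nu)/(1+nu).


Numerator factor = 0.862 + 1.14*0.24 = 1.1356
Denominator = 1 + 0.24 = 1.24
Vr = 3754 * 1.1356 / 1.24 = 3437.94 m/s

3437.94


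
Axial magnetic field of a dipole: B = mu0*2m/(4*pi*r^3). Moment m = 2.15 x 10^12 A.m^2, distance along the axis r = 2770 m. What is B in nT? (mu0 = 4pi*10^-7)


m = 2.15 x 10^12 = 2150000000000 A.m^2
2m = 4300000000000 A.m^2
r^3 = 2770^3 = 21253933000
B = (4pi*10^-7) * 4300000000000 / (4*pi * 21253933000) * 1e9
= 5403539.364174 / 267084799090.76 * 1e9
= 20231.5496 nT

20231.5496


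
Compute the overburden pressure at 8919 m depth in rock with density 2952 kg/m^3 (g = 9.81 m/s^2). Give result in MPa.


P = rho * g * z / 1e6
= 2952 * 9.81 * 8919 / 1e6
= 258286391.28 / 1e6
= 258.2864 MPa

258.2864


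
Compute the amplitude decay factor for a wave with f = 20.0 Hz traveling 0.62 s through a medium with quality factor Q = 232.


pi*f*t/Q = pi*20.0*0.62/232 = 0.167913
A/A0 = exp(-0.167913) = 0.845428

0.845428


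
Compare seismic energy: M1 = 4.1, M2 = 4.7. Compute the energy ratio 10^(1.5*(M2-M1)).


M2 - M1 = 4.7 - 4.1 = 0.6
1.5 * 0.6 = 0.9
ratio = 10^0.9 = 7.94

7.94


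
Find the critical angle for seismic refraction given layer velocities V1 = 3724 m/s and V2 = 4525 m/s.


V1/V2 = 3724/4525 = 0.822983
theta_c = arcsin(0.822983) = 55.3846 degrees

55.3846


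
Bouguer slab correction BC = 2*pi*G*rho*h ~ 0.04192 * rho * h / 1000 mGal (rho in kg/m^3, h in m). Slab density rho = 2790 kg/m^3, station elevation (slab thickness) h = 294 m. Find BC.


BC = 0.04192 * rho * h / 1000
= 0.04192 * 2790 * 294 / 1000
= 34.3853 mGal

34.3853


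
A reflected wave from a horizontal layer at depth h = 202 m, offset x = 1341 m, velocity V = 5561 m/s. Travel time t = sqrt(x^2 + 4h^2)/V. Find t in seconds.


x^2 + 4h^2 = 1341^2 + 4*202^2 = 1798281 + 163216 = 1961497
sqrt(1961497) = 1400.5345
t = 1400.5345 / 5561 = 0.2518 s

0.2518


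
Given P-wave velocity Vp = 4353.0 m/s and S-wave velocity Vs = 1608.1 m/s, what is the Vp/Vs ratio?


Vp/Vs = 4353.0 / 1608.1
= 2.7069

2.7069


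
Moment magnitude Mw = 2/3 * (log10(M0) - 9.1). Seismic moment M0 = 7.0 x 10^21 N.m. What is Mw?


log10(M0) = log10(7.0 x 10^21) = 21.8451
Mw = 2/3 * (21.8451 - 9.1)
= 2/3 * 12.7451
= 8.5

8.5


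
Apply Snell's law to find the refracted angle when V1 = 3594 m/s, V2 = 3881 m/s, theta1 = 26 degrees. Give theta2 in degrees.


sin(theta1) = sin(26 deg) = 0.438371
sin(theta2) = V2/V1 * sin(theta1) = 3881/3594 * 0.438371 = 0.473377
theta2 = arcsin(0.473377) = 28.2538 degrees

28.2538


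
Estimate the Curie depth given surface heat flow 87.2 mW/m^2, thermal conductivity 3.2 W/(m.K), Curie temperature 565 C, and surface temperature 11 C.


T_Curie - T_surf = 565 - 11 = 554 C
Convert q to W/m^2: 87.2 mW/m^2 = 0.0872 W/m^2
d = 554 * 3.2 / 0.0872 = 20330.28 m

20330.28


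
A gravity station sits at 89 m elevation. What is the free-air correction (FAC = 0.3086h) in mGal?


FAC = 0.3086 * h
= 0.3086 * 89
= 27.4654 mGal

27.4654


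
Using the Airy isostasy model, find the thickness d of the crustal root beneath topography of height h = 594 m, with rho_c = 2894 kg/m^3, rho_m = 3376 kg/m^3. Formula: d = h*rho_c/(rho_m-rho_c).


rho_m - rho_c = 3376 - 2894 = 482
d = 594 * 2894 / 482
= 1719036 / 482
= 3566.46 m

3566.46


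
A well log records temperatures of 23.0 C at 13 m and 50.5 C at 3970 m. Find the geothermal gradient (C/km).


dT = 50.5 - 23.0 = 27.5 C
dz = 3970 - 13 = 3957 m
gradient = dT/dz * 1000 = 27.5/3957 * 1000 = 6.9497 C/km

6.9497


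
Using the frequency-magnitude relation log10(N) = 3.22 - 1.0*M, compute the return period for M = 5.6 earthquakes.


log10(N) = 3.22 - 1.0*5.6 = -2.38
N = 10^-2.38 = 0.004169
T = 1/N = 1/0.004169 = 239.8833 years

239.8833


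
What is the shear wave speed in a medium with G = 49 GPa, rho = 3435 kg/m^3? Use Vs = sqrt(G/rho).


Convert G to Pa: G = 49e9 Pa
Compute G/rho = 49e9 / 3435 = 14264919.9418
Vs = sqrt(14264919.9418) = 3776.89 m/s

3776.89


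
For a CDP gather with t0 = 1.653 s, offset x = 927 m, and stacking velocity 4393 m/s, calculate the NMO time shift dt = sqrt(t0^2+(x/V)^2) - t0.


x/Vnmo = 927/4393 = 0.211018
(x/Vnmo)^2 = 0.044528
t0^2 = 2.732409
sqrt(2.732409 + 0.044528) = 1.666415
dt = 1.666415 - 1.653 = 0.013415

0.013415


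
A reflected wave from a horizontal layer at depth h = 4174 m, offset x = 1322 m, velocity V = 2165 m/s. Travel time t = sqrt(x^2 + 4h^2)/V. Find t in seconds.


x^2 + 4h^2 = 1322^2 + 4*4174^2 = 1747684 + 69689104 = 71436788
sqrt(71436788) = 8452.0286
t = 8452.0286 / 2165 = 3.9039 s

3.9039


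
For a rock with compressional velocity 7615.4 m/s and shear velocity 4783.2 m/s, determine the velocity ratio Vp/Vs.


Vp/Vs = 7615.4 / 4783.2
= 1.5921

1.5921


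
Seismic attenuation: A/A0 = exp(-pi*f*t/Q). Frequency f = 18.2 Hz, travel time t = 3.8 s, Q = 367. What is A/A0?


pi*f*t/Q = pi*18.2*3.8/367 = 0.592023
A/A0 = exp(-0.592023) = 0.553207

0.553207


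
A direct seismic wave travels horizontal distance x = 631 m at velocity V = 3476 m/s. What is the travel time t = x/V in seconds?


t = x / V
= 631 / 3476
= 0.1815 s

0.1815


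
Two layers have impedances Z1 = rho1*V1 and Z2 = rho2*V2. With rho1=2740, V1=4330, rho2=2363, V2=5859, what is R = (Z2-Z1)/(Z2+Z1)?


Z1 = 2740 * 4330 = 11864200
Z2 = 2363 * 5859 = 13844817
R = (13844817 - 11864200) / (13844817 + 11864200) = 1980617 / 25709017 = 0.077

0.077


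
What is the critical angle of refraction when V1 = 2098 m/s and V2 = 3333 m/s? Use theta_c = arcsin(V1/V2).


V1/V2 = 2098/3333 = 0.629463
theta_c = arcsin(0.629463) = 39.0105 degrees

39.0105


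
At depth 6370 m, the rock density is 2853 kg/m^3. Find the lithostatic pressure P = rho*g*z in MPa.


P = rho * g * z / 1e6
= 2853 * 9.81 * 6370 / 1e6
= 178283114.1 / 1e6
= 178.2831 MPa

178.2831


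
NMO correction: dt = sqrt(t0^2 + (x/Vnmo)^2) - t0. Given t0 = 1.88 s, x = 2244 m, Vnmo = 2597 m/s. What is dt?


x/Vnmo = 2244/2597 = 0.864074
(x/Vnmo)^2 = 0.746624
t0^2 = 3.5344
sqrt(3.5344 + 0.746624) = 2.069063
dt = 2.069063 - 1.88 = 0.189063

0.189063


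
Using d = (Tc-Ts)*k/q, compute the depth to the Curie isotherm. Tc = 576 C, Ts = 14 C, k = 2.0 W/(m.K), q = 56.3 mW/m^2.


T_Curie - T_surf = 576 - 14 = 562 C
Convert q to W/m^2: 56.3 mW/m^2 = 0.0563 W/m^2
d = 562 * 2.0 / 0.0563 = 19964.48 m

19964.48


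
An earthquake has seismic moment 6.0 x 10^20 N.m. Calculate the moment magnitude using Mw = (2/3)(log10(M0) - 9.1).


log10(M0) = log10(6.0 x 10^20) = 20.7782
Mw = 2/3 * (20.7782 - 9.1)
= 2/3 * 11.6782
= 7.79

7.79


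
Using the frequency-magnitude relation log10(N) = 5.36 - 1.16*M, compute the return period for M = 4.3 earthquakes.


log10(N) = 5.36 - 1.16*4.3 = 0.372
N = 10^0.372 = 2.355049
T = 1/N = 1/2.355049 = 0.4246 years

0.4246


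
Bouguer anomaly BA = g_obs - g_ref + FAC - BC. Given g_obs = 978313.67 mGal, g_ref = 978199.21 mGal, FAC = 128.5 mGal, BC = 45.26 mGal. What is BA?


BA = g_obs - g_ref + FAC - BC
= 978313.67 - 978199.21 + 128.5 - 45.26
= 197.7 mGal

197.7


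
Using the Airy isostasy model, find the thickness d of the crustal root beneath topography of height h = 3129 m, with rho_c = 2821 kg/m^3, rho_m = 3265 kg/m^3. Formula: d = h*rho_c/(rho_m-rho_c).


rho_m - rho_c = 3265 - 2821 = 444
d = 3129 * 2821 / 444
= 8826909 / 444
= 19880.43 m

19880.43


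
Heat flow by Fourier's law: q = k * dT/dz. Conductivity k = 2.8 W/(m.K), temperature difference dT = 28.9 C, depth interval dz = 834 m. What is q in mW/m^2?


q = k * dT / dz * 1000
= 2.8 * 28.9 / 834 * 1000
= 0.097026 * 1000
= 97.0264 mW/m^2

97.0264


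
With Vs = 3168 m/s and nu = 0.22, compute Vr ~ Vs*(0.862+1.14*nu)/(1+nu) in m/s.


Numerator factor = 0.862 + 1.14*0.22 = 1.1128
Denominator = 1 + 0.22 = 1.22
Vr = 3168 * 1.1128 / 1.22 = 2889.63 m/s

2889.63


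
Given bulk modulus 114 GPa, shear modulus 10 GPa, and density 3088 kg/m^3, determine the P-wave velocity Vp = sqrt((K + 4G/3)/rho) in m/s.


First compute the effective modulus:
K + 4G/3 = 114e9 + 4*10e9/3 = 127333333333.33 Pa
Then divide by density:
127333333333.33 / 3088 = 41234887.7375 Pa/(kg/m^3)
Take the square root:
Vp = sqrt(41234887.7375) = 6421.44 m/s

6421.44


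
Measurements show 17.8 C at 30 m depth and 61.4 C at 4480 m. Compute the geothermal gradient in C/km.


dT = 61.4 - 17.8 = 43.6 C
dz = 4480 - 30 = 4450 m
gradient = dT/dz * 1000 = 43.6/4450 * 1000 = 9.7978 C/km

9.7978


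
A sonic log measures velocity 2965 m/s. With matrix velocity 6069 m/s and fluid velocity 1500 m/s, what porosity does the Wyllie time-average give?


1/V - 1/Vm = 1/2965 - 1/6069 = 0.0001725
1/Vf - 1/Vm = 1/1500 - 1/6069 = 0.00050189
phi = 0.0001725 / 0.00050189 = 0.3437

0.3437


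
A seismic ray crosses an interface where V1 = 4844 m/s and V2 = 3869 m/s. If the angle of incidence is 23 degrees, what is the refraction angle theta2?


sin(theta1) = sin(23 deg) = 0.390731
sin(theta2) = V2/V1 * sin(theta1) = 3869/4844 * 0.390731 = 0.312085
theta2 = arcsin(0.312085) = 18.1849 degrees

18.1849


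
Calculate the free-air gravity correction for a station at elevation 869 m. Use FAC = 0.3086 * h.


FAC = 0.3086 * h
= 0.3086 * 869
= 268.1734 mGal

268.1734


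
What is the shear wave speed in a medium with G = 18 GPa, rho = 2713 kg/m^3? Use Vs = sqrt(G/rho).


Convert G to Pa: G = 18e9 Pa
Compute G/rho = 18e9 / 2713 = 6634721.7103
Vs = sqrt(6634721.7103) = 2575.8 m/s

2575.8


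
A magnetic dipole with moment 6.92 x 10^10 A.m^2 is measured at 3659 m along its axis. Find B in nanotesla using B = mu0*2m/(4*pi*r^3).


m = 6.92 x 10^10 = 69200000000 A.m^2
2m = 138400000000 A.m^2
r^3 = 3659^3 = 48987720179
B = (4pi*10^-7) * 138400000000 / (4*pi * 48987720179) * 1e9
= 173918.569303 / 615597847321.84 * 1e9
= 282.5198 nT

282.5198


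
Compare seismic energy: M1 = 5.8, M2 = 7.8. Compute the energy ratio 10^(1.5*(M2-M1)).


M2 - M1 = 7.8 - 5.8 = 2.0
1.5 * 2.0 = 3.0
ratio = 10^3.0 = 1000.0

1000.0


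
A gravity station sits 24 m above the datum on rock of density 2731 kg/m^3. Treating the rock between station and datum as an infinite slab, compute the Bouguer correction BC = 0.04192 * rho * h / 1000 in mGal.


BC = 0.04192 * rho * h / 1000
= 0.04192 * 2731 * 24 / 1000
= 2.7476 mGal

2.7476


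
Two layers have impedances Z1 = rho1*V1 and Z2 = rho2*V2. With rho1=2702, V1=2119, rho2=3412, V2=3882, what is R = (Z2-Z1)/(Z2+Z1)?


Z1 = 2702 * 2119 = 5725538
Z2 = 3412 * 3882 = 13245384
R = (13245384 - 5725538) / (13245384 + 5725538) = 7519846 / 18970922 = 0.3964

0.3964


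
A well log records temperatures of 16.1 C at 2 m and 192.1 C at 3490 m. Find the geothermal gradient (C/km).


dT = 192.1 - 16.1 = 176.0 C
dz = 3490 - 2 = 3488 m
gradient = dT/dz * 1000 = 176.0/3488 * 1000 = 50.4587 C/km

50.4587


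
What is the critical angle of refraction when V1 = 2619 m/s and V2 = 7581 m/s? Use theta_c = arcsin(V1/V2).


V1/V2 = 2619/7581 = 0.345469
theta_c = arcsin(0.345469) = 20.2104 degrees

20.2104


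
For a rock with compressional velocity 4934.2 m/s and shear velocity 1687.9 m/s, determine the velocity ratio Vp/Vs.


Vp/Vs = 4934.2 / 1687.9
= 2.9233

2.9233


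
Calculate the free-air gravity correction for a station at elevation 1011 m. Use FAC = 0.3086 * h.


FAC = 0.3086 * h
= 0.3086 * 1011
= 311.9946 mGal

311.9946


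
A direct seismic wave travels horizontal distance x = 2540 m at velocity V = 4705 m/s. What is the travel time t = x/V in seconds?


t = x / V
= 2540 / 4705
= 0.5399 s

0.5399
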